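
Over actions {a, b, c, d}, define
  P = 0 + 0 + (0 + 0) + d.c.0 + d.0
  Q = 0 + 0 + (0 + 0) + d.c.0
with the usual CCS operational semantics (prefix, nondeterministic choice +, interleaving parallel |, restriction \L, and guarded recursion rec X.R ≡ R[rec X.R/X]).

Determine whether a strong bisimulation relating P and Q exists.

P ≁ Q

Reachable graph of P (3 states):
  u0 = 0 + 0 + (0 + 0) + d.c.0 + d.0 → -d-> u1, -d-> u2
  u1 = 0 → deadlocked
  u2 = c.0 → -c-> u1
Reachable graph of Q (3 states):
  v0 = 0 + 0 + (0 + 0) + d.c.0 → -d-> v1
  v1 = c.0 → -c-> v2
  v2 = 0 → deadlocked
Partition-refinement fixed point:
  B0 = {u0}
  B1 = {u2, v1}
  B2 = {u1, v2}
  B3 = {v0}
u0 ∈ B0, v0 ∈ B3 → different blocks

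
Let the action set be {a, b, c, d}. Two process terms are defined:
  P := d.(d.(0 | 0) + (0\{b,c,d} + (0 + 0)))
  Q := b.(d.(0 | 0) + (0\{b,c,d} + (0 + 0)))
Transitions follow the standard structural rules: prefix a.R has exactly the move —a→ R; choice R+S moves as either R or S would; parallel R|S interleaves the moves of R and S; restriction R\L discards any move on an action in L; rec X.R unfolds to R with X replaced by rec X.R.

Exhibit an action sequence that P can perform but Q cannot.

d

Reachable graph of P (3 states):
  u0 = d.(d.(0 | 0) + (0\{b,c,d} + (0 + 0))) → =d=> u1
  u1 = d.(0 | 0) + (0\{b,c,d} + (0 + 0)) → =d=> u2
  u2 = 0 | 0 → stopped
Reachable graph of Q (3 states):
  v0 = b.(d.(0 | 0) + (0\{b,c,d} + (0 + 0))) → =b=> v1
  v1 = d.(0 | 0) + (0\{b,c,d} + (0 + 0)) → =d=> v2
  v2 = 0 | 0 → stopped
Executing d from P (initial set {u0}):
  step 1 (d): {u1}
  — P admits the full trace.
Executing d from Q (initial set {v0}):
  step 1 (d): ∅  — Q cannot continue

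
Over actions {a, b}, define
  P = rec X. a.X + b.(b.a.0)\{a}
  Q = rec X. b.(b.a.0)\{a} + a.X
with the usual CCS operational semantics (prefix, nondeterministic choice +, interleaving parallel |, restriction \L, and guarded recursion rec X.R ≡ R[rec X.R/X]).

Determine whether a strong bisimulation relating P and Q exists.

YES

LTS(P): 3 reachable states
  s0 = rec X. a.X + b.(b.a.0)\{a} ⊢ --a--▸ s0, --b--▸ s1
  s1 = (b.a.0)\{a} ⊢ --b--▸ s2
  s2 = (a.0)\{a} ⊢ ∅
LTS(Q): 3 reachable states
  t0 = rec X. b.(b.a.0)\{a} + a.X ⊢ --a--▸ t0, --b--▸ t1
  t1 = (b.a.0)\{a} ⊢ --b--▸ t2
  t2 = (a.0)\{a} ⊢ ∅
Partition-refinement fixed point:
  B0 = {s0, t0}
  B1 = {s1, t1}
  B2 = {s2, t2}
s0 ∈ B0, t0 ∈ B0 → same block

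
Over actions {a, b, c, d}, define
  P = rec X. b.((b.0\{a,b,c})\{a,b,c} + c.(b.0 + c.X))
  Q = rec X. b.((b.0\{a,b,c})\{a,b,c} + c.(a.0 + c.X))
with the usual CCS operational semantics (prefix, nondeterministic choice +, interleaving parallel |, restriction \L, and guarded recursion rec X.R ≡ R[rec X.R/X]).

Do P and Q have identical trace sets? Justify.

traces(P) ≠ traces(Q) — witness ⟨bcb⟩

P's transition system — 4 states:
  u0 = rec X. b.((b.0\{a,b,c})\{a,b,c} + c.(b.0 + c.X)) ⊢ ··b··> u1
  u1 = (b.0\{a,b,c})\{a,b,c} + c.(b.0 + c.(rec X. b.((b.0\{a,b,c})\{a,b,c} + c.(b.0 + c.X)))) ⊢ ··c··> u2
  u2 = b.0 + c.(rec X. b.((b.0\{a,b,c})\{a,b,c} + c.(b.0 + c.X))) ⊢ ··b··> u3, ··c··> u0
  u3 = 0 ⊢ ·
Q's transition system — 4 states:
  v0 = rec X. b.((b.0\{a,b,c})\{a,b,c} + c.(a.0 + c.X)) ⊢ ··b··> v1
  v1 = (b.0\{a,b,c})\{a,b,c} + c.(a.0 + c.(rec X. b.((b.0\{a,b,c})\{a,b,c} + c.(a.0 + c.X)))) ⊢ ··c··> v2
  v2 = a.0 + c.(rec X. b.((b.0\{a,b,c})\{a,b,c} + c.(a.0 + c.X))) ⊢ ··a··> v3, ··c··> v0
  v3 = 0 ⊢ ·
Run σ = ⟨bcb⟩ on P: start {u0}
  step 1 (b): {u1}
  step 2 (c): {u2}
  step 3 (b): {u3}
  P completes σ.
Run σ = ⟨bcb⟩ on Q: start {v0}
  step 1 (b): {v1}
  step 2 (c): {v2}
  step 3 (b): no successor for Q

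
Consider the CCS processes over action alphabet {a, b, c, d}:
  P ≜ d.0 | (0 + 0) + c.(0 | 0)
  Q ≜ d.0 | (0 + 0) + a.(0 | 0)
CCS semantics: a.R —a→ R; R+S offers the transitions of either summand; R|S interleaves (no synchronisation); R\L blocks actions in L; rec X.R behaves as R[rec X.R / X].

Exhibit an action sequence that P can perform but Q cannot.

Reachable graph of P (3 states):
  u0 = d.0 | (0 + 0) + c.(0 | 0) has moves ··c··> u1, ··d··> u2
  u1 = 0 | 0 has moves ·
  u2 = 0 | (0 + 0) has moves ·
Reachable graph of Q (3 states):
  v0 = d.0 | (0 + 0) + a.(0 | 0) has moves ··a··> v1, ··d··> v2
  v1 = 0 | 0 has moves ·
  v2 = 0 | (0 + 0) has moves ·
Trace ⟨c⟩ through P, begin at {u0}:
  step 1 (c): {u1}
  — P admits the full trace.
Trace ⟨c⟩ through Q, begin at {v0}:
  step 1 (c): no successor for Q

c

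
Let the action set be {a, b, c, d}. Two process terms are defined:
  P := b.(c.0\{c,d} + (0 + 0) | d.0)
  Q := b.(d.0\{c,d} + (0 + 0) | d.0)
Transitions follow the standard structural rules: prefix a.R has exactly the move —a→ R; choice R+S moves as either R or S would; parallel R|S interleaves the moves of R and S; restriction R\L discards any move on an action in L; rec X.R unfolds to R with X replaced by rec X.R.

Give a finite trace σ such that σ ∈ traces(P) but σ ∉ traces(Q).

bc

Reachable graph of P (4 states):
  u0 = b.(c.0\{c,d} + (0 + 0) | d.0) :: --b--▸ u1
  u1 = c.0\{c,d} + (0 + 0) | d.0 :: --c--▸ u2, --d--▸ u3
  u2 = 0\{c,d} :: ∅
  u3 = (0 + 0) | 0 :: ∅
Reachable graph of Q (4 states):
  v0 = b.(d.0\{c,d} + (0 + 0) | d.0) :: --b--▸ v1
  v1 = d.0\{c,d} + (0 + 0) | d.0 :: --d--▸ v2, --d--▸ v3
  v2 = (0 + 0) | 0 :: ∅
  v3 = 0\{c,d} :: ∅
Trace ⟨bc⟩ through P, begin at {u0}:
  step 1 (b): {u1}
  step 2 (c): {u2}
  — P admits the full trace.
Trace ⟨bc⟩ through Q, begin at {v0}:
  step 1 (b): {v1}
  step 2 (c): ∅ (Q stuck)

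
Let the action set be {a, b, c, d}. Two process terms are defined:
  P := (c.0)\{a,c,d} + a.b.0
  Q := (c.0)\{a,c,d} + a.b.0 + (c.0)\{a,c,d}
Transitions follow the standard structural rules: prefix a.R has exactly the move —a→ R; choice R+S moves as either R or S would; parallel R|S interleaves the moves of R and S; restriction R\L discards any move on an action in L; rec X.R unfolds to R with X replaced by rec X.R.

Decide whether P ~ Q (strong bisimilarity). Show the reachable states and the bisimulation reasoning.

P's transition system — 3 states:
  u0 = (c.0)\{a,c,d} + a.b.0 has moves —a→ u1
  u1 = b.0 has moves —b→ u2
  u2 = 0 has moves (no moves)
Q's transition system — 3 states:
  v0 = (c.0)\{a,c,d} + a.b.0 + (c.0)\{a,c,d} has moves —a→ v1
  v1 = b.0 has moves —b→ v2
  v2 = 0 has moves (no moves)
Partition-refinement fixed point:
  B0 = {u0, v0}
  B1 = {u1, v1}
  B2 = {u2, v2}
u0 ∈ B0, v0 ∈ B0 → same block

bisimilar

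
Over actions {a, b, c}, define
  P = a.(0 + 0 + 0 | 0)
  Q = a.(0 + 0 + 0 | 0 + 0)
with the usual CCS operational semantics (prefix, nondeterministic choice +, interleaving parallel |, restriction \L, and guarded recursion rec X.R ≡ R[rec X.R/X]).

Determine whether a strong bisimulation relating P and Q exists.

bisimilar

P's transition system — 2 states:
  m0 = a.(0 + 0 + 0 | 0) ⊢ -a-> m1
  m1 = 0 + 0 + 0 | 0 ⊢ ∅
Q's transition system — 2 states:
  n0 = a.(0 + 0 + 0 | 0 + 0) ⊢ -a-> n1
  n1 = 0 + 0 + 0 | 0 + 0 ⊢ ∅
Coarsest stable partition (strong bisimilarity classes):
  B0 = {m0, n0}
  B1 = {m1, n1}
m0 ∈ B0, n0 ∈ B0 → same block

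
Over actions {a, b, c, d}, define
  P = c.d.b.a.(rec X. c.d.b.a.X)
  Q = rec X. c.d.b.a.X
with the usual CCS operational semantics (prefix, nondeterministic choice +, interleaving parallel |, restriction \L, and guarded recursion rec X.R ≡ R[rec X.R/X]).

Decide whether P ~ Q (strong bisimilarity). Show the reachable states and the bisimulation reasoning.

YES

Reachable graph of P (5 states):
  u0 = c.d.b.a.(rec X. c.d.b.a.X) ⊢ --c--▸ u1
  u1 = d.b.a.(rec X. c.d.b.a.X) ⊢ --d--▸ u2
  u2 = b.a.(rec X. c.d.b.a.X) ⊢ --b--▸ u3
  u3 = a.(rec X. c.d.b.a.X) ⊢ --a--▸ u4
  u4 = rec X. c.d.b.a.X ⊢ --c--▸ u1
Reachable graph of Q (4 states):
  v0 = rec X. c.d.b.a.X ⊢ --c--▸ v1
  v1 = d.b.a.(rec X. c.d.b.a.X) ⊢ --d--▸ v2
  v2 = b.a.(rec X. c.d.b.a.X) ⊢ --b--▸ v3
  v3 = a.(rec X. c.d.b.a.X) ⊢ --a--▸ v0
Partition-refinement fixed point:
  B0 = {u0, u4, v0}
  B1 = {u1, v1}
  B2 = {u2, v2}
  B3 = {u3, v3}
u0 ∈ B0, v0 ∈ B0 → same block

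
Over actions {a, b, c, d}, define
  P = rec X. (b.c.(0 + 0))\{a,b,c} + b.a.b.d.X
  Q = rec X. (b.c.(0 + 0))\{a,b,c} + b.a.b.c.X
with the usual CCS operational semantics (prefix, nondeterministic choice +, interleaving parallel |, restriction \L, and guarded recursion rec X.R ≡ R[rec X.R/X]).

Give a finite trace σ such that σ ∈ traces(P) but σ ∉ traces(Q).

Reachable graph of P (4 states):
  s0 = rec X. (b.c.(0 + 0))\{a,b,c} + b.a.b.d.X → =b=> s1
  s1 = a.b.d.(rec X. (b.c.(0 + 0))\{a,b,c} + b.a.b.d.X) → =a=> s2
  s2 = b.d.(rec X. (b.c.(0 + 0))\{a,b,c} + b.a.b.d.X) → =b=> s3
  s3 = d.(rec X. (b.c.(0 + 0))\{a,b,c} + b.a.b.d.X) → =d=> s0
Reachable graph of Q (4 states):
  t0 = rec X. (b.c.(0 + 0))\{a,b,c} + b.a.b.c.X → =b=> t1
  t1 = a.b.c.(rec X. (b.c.(0 + 0))\{a,b,c} + b.a.b.c.X) → =a=> t2
  t2 = b.c.(rec X. (b.c.(0 + 0))\{a,b,c} + b.a.b.c.X) → =b=> t3
  t3 = c.(rec X. (b.c.(0 + 0))\{a,b,c} + b.a.b.c.X) → =c=> t0
Trace ⟨babd⟩ through P, begin at {s0}:
  [1] b ⇒ {s1}
  [2] a ⇒ {s2}
  [3] b ⇒ {s3}
  [4] d ⇒ {s0}
  — P admits the full trace.
Trace ⟨babd⟩ through Q, begin at {t0}:
  [1] b ⇒ {t1}
  [2] a ⇒ {t2}
  [3] b ⇒ {t3}
  [4] d ⇒ ∅ (Q stuck)

babd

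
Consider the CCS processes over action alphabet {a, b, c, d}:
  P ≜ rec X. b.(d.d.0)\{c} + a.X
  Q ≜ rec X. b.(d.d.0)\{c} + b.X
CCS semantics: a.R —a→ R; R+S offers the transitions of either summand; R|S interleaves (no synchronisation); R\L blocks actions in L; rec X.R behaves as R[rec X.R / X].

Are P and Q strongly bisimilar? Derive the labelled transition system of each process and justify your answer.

not bisimilar

P's transition system — 4 states:
  u0 = rec X. b.(d.d.0)\{c} + a.X :: =a=> u0, =b=> u1
  u1 = (d.d.0)\{c} :: =d=> u2
  u2 = (d.0)\{c} :: =d=> u3
  u3 = 0\{c} :: ·
Q's transition system — 4 states:
  v0 = rec X. b.(d.d.0)\{c} + b.X :: =b=> v0, =b=> v1
  v1 = (d.d.0)\{c} :: =d=> v2
  v2 = (d.0)\{c} :: =d=> v3
  v3 = 0\{c} :: ·
Partition-refinement fixed point:
  B0 = {u0}
  B1 = {u1, v1}
  B2 = {u2, v2}
  B3 = {u3, v3}
  B4 = {v0}
u0 ∈ B0, v0 ∈ B4 → different blocks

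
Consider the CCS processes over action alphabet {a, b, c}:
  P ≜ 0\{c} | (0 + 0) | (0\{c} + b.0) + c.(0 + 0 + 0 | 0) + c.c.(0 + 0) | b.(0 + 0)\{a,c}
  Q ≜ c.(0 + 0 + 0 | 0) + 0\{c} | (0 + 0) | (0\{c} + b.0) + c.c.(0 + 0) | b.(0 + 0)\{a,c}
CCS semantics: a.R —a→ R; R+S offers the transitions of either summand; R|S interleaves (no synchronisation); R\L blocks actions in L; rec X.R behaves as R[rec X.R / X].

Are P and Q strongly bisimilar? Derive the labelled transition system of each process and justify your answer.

bisimilar

Reachable graph of P (8 states):
  p0 = 0\{c} | (0 + 0) | (0\{c} + b.0) + c.(0 + 0 + 0 | 0) + c.c.(0 + 0) | b.(0 + 0)\{a,c} → —b→ p1, —b→ p2, —c→ p3, —c→ p4
  p1 = 0\{c} | (0 + 0) | 0 → ∅
  p2 = c.c.(0 + 0) | (0 + 0)\{a,c} → —c→ p5
  p3 = 0 + 0 + 0 | 0 → ∅
  p4 = c.(0 + 0) | b.(0 + 0)\{a,c} → —b→ p5, —c→ p6
  p5 = c.(0 + 0) | (0 + 0)\{a,c} → —c→ p7
  p6 = (0 + 0) | b.(0 + 0)\{a,c} → —b→ p7
  p7 = (0 + 0) | (0 + 0)\{a,c} → ∅
Reachable graph of Q (8 states):
  q0 = c.(0 + 0 + 0 | 0) + 0\{c} | (0 + 0) | (0\{c} + b.0) + c.c.(0 + 0) | b.(0 + 0)\{a,c} → —b→ q1, —b→ q2, —c→ q3, —c→ q4
  q1 = 0\{c} | (0 + 0) | 0 → ∅
  q2 = c.c.(0 + 0) | (0 + 0)\{a,c} → —c→ q5
  q3 = 0 + 0 + 0 | 0 → ∅
  q4 = c.(0 + 0) | b.(0 + 0)\{a,c} → —b→ q5, —c→ q6
  q5 = c.(0 + 0) | (0 + 0)\{a,c} → —c→ q7
  q6 = (0 + 0) | b.(0 + 0)\{a,c} → —b→ q7
  q7 = (0 + 0) | (0 + 0)\{a,c} → ∅
Partition-refinement fixed point:
  B0 = {p0, q0}
  B1 = {p1, p3, p7, q1, q3, q7}
  B2 = {p2, q2}
  B3 = {p5, q5}
  B4 = {p4, q4}
  B5 = {p6, q6}
p0 ∈ B0, q0 ∈ B0 → same block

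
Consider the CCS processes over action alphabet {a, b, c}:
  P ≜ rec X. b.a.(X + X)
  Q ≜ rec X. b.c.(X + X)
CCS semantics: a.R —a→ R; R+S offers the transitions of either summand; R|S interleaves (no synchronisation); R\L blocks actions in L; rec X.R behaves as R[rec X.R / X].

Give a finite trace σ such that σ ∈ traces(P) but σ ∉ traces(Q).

ba

P's transition system — 3 states:
  u0 = rec X. b.a.(X + X) | =b=> u1
  u1 = a.((rec X. b.a.(X + X)) + (rec X. b.a.(X + X))) | =a=> u2
  u2 = (rec X. b.a.(X + X)) + (rec X. b.a.(X + X)) | =b=> u1
Q's transition system — 3 states:
  v0 = rec X. b.c.(X + X) | =b=> v1
  v1 = c.((rec X. b.c.(X + X)) + (rec X. b.c.(X + X))) | =c=> v2
  v2 = (rec X. b.c.(X + X)) + (rec X. b.c.(X + X)) | =b=> v1
Trace ⟨ba⟩ through P, begin at {u0}:
  step 1 (b): {u1}
  step 2 (a): {u2}
  P completes σ.
Trace ⟨ba⟩ through Q, begin at {v0}:
  step 1 (b): {v1}
  step 2 (a): ∅ (Q stuck)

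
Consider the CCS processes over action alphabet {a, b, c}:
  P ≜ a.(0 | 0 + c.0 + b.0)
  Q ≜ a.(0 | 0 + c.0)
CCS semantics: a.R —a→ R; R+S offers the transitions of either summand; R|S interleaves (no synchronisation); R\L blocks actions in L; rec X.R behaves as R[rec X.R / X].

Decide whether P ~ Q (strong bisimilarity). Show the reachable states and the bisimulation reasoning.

P's transition system — 3 states:
  p0 = a.(0 | 0 + c.0 + b.0) :: ··a··> p1
  p1 = 0 | 0 + c.0 + b.0 :: ··b··> p2, ··c··> p2
  p2 = 0 :: deadlocked
Q's transition system — 3 states:
  q0 = a.(0 | 0 + c.0) :: ··a··> q1
  q1 = 0 | 0 + c.0 :: ··c··> q2
  q2 = 0 :: deadlocked
Bisimilarity quotient blocks:
  B0 = {p0}
  B1 = {p1}
  B2 = {p2, q2}
  B3 = {q0}
  B4 = {q1}
p0 ∈ B0, q0 ∈ B3 → different blocks

P ≁ Q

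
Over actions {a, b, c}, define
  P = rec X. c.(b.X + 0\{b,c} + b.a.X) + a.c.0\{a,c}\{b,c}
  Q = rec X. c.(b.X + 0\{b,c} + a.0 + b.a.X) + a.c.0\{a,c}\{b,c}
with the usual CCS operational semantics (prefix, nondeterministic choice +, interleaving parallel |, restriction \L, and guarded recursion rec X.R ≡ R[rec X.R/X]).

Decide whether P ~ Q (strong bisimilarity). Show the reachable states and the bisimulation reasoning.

P's transition system — 5 states:
  s0 = rec X. c.(b.X + 0\{b,c} + b.a.X) + a.c.0\{a,c}\{b,c} has moves -a-> s1, -c-> s2
  s1 = c.0\{a,c}\{b,c} has moves -c-> s3
  s2 = b.(rec X. c.(b.X + 0\{b,c} + b.a.X) + a.c.0\{a,c}\{b,c}) + 0\{b,c} + b.a.(rec X. c.(b.X + 0\{b,c} + b.a.X) + a.c.0\{a,c}\{b,c}) has moves -b-> s0, -b-> s4
  s3 = 0\{a,c}\{b,c} has moves deadlocked
  s4 = a.(rec X. c.(b.X + 0\{b,c} + b.a.X) + a.c.0\{a,c}\{b,c}) has moves -a-> s0
Q's transition system — 6 states:
  t0 = rec X. c.(b.X + 0\{b,c} + a.0 + b.a.X) + a.c.0\{a,c}\{b,c} has moves -a-> t1, -c-> t2
  t1 = c.0\{a,c}\{b,c} has moves -c-> t3
  t2 = b.(rec X. c.(b.X + 0\{b,c} + a.0 + b.a.X) + a.c.0\{a,c}\{b,c}) + 0\{b,c} + a.0 + b.a.(rec X. c.(b.X + 0\{b,c} + a.0 + b.a.X) + a.c.0\{a,c}\{b,c}) has moves -a-> t4, -b-> t0, -b-> t5
  t3 = 0\{a,c}\{b,c} has moves deadlocked
  t4 = 0 has moves deadlocked
  t5 = a.(rec X. c.(b.X + 0\{b,c} + a.0 + b.a.X) + a.c.0\{a,c}\{b,c}) has moves -a-> t0
Bisimilarity quotient blocks:
  B0 = {s0}
  B1 = {s1, t1}
  B2 = {s3, t3, t4}
  B3 = {s2}
  B4 = {s4}
  B5 = {t0}
  B6 = {t2}
  B7 = {t5}
s0 ∈ B0, t0 ∈ B5 → different blocks

not bisimilar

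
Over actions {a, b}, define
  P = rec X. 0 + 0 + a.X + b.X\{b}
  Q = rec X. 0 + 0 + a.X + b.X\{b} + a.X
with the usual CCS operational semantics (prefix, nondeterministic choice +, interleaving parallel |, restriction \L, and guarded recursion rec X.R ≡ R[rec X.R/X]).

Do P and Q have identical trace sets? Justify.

traces(P) = traces(Q)

Reachable graph of P (2 states):
  u0 = rec X. 0 + 0 + a.X + b.X\{b} has moves --a--▸ u0, --b--▸ u1
  u1 = (rec X. 0 + 0 + a.X + b.X\{b})\{b} has moves --a--▸ u1
Reachable graph of Q (2 states):
  v0 = rec X. 0 + 0 + a.X + b.X\{b} + a.X has moves --a--▸ v0, --b--▸ v1
  v1 = (rec X. 0 + 0 + a.X + b.X\{b} + a.X)\{b} has moves --a--▸ v1
Partition-refinement fixed point:
  B0 = {u0, v0}
  B1 = {u1, v1}
u0 ∈ B0, v0 ∈ B0 → same block
Bisimilar ⇒ trace-equivalent.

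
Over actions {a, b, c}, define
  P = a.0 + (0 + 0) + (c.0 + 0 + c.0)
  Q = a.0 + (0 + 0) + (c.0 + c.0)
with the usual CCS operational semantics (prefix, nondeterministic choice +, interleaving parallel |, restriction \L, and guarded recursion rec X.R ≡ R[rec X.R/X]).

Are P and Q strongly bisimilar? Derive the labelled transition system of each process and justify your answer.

P's transition system — 2 states:
  p0 = a.0 + (0 + 0) + (c.0 + 0 + c.0) | --a--▸ p1, --c--▸ p1
  p1 = 0 | deadlocked
Q's transition system — 2 states:
  q0 = a.0 + (0 + 0) + (c.0 + c.0) | --a--▸ q1, --c--▸ q1
  q1 = 0 | deadlocked
Bisimilarity quotient blocks:
  B0 = {p0, q0}
  B1 = {p1, q1}
p0 ∈ B0, q0 ∈ B0 → same block

P ~ Q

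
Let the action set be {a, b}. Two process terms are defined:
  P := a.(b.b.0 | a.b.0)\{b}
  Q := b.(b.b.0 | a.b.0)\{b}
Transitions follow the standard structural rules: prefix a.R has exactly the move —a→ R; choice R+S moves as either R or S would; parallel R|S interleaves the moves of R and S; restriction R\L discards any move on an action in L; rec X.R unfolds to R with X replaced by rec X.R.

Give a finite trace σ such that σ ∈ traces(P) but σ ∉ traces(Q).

a

P's transition system — 3 states:
  s0 = a.(b.b.0 | a.b.0)\{b} | --a--▸ s1
  s1 = (b.b.0 | a.b.0)\{b} | --a--▸ s2
  s2 = (b.b.0 | b.0)\{b} | ∅
Q's transition system — 3 states:
  t0 = b.(b.b.0 | a.b.0)\{b} | --b--▸ t1
  t1 = (b.b.0 | a.b.0)\{b} | --a--▸ t2
  t2 = (b.b.0 | b.0)\{b} | ∅
Run σ = ⟨a⟩ on P: start {s0}
  [1] a ⇒ {s1}
  — P admits the full trace.
Run σ = ⟨a⟩ on Q: start {t0}
  [1] a ⇒ ∅  — Q cannot continue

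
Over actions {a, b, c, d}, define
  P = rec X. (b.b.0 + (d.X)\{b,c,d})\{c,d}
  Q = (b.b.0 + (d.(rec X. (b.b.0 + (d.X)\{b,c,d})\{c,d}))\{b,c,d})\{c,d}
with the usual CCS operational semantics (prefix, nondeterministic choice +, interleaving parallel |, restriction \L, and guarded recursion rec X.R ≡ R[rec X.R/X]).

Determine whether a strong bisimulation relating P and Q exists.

P ~ Q

Reachable graph of P (3 states):
  p0 = rec X. (b.b.0 + (d.X)\{b,c,d})\{c,d} → --b--▸ p1
  p1 = (b.0)\{c,d} → --b--▸ p2
  p2 = 0\{c,d} → ∅
Reachable graph of Q (3 states):
  q0 = (b.b.0 + (d.(rec X. (b.b.0 + (d.X)\{b,c,d})\{c,d}))\{b,c,d})\{c,d} → --b--▸ q1
  q1 = (b.0)\{c,d} → --b--▸ q2
  q2 = 0\{c,d} → ∅
Bisimilarity quotient blocks:
  B0 = {p0, q0}
  B1 = {p1, q1}
  B2 = {p2, q2}
p0 ∈ B0, q0 ∈ B0 → same block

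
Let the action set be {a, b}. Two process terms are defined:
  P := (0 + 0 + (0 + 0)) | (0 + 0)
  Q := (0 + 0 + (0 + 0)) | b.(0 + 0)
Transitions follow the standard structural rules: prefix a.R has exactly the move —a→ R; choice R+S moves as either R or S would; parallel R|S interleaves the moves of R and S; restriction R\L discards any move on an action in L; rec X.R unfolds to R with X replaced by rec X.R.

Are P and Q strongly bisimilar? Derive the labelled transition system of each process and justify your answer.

Reachable graph of P (1 states):
  s0 = (0 + 0 + (0 + 0)) | (0 + 0) | (no moves)
Reachable graph of Q (2 states):
  t0 = (0 + 0 + (0 + 0)) | b.(0 + 0) | —b→ t1
  t1 = (0 + 0 + (0 + 0)) | (0 + 0) | (no moves)
Partition-refinement fixed point:
  B0 = {s0, t1}
  B1 = {t0}
s0 ∈ B0, t0 ∈ B1 → different blocks

P ≁ Q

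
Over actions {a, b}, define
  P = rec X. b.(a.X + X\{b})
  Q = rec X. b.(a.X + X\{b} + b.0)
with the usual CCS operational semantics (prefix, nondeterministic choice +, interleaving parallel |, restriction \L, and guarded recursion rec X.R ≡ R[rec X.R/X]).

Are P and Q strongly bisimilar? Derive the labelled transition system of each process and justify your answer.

Reachable graph of P (2 states):
  s0 = rec X. b.(a.X + X\{b}) :: ··b··> s1
  s1 = a.(rec X. b.(a.X + X\{b})) + (rec X. b.(a.X + X\{b}))\{b} :: ··a··> s0
Reachable graph of Q (3 states):
  t0 = rec X. b.(a.X + X\{b} + b.0) :: ··b··> t1
  t1 = a.(rec X. b.(a.X + X\{b} + b.0)) + (rec X. b.(a.X + X\{b} + b.0))\{b} + b.0 :: ··a··> t0, ··b··> t2
  t2 = 0 :: (no moves)
Coarsest stable partition (strong bisimilarity classes):
  B0 = {s0}
  B1 = {s1}
  B2 = {t0}
  B3 = {t1}
  B4 = {t2}
s0 ∈ B0, t0 ∈ B2 → different blocks

not bisimilar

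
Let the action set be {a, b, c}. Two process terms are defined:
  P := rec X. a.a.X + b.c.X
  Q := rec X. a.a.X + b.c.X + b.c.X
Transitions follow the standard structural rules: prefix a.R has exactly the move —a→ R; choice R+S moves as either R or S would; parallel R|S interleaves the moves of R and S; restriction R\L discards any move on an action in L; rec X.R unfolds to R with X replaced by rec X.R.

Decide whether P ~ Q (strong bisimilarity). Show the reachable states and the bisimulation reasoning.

bisimilar

P's transition system — 3 states:
  u0 = rec X. a.a.X + b.c.X :: —a→ u1, —b→ u2
  u1 = a.(rec X. a.a.X + b.c.X) :: —a→ u0
  u2 = c.(rec X. a.a.X + b.c.X) :: —c→ u0
Q's transition system — 3 states:
  v0 = rec X. a.a.X + b.c.X + b.c.X :: —a→ v1, —b→ v2
  v1 = a.(rec X. a.a.X + b.c.X + b.c.X) :: —a→ v0
  v2 = c.(rec X. a.a.X + b.c.X + b.c.X) :: —c→ v0
Coarsest stable partition (strong bisimilarity classes):
  B0 = {u0, v0}
  B1 = {u2, v2}
  B2 = {u1, v1}
u0 ∈ B0, v0 ∈ B0 → same block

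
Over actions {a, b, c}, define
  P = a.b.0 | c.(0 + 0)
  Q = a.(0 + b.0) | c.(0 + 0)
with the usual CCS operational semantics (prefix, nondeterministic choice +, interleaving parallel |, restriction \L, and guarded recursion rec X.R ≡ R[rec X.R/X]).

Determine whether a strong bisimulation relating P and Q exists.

P's transition system — 6 states:
  m0 = a.b.0 | c.(0 + 0) ⊢ ··a··> m1, ··c··> m2
  m1 = b.0 | c.(0 + 0) ⊢ ··b··> m3, ··c··> m4
  m2 = a.b.0 | (0 + 0) ⊢ ··a··> m4
  m3 = 0 | c.(0 + 0) ⊢ ··c··> m5
  m4 = b.0 | (0 + 0) ⊢ ··b··> m5
  m5 = 0 | (0 + 0) ⊢ (no moves)
Q's transition system — 6 states:
  n0 = a.(0 + b.0) | c.(0 + 0) ⊢ ··a··> n1, ··c··> n2
  n1 = (0 + b.0) | c.(0 + 0) ⊢ ··b··> n3, ··c··> n4
  n2 = a.(0 + b.0) | (0 + 0) ⊢ ··a··> n4
  n3 = 0 | c.(0 + 0) ⊢ ··c··> n5
  n4 = (0 + b.0) | (0 + 0) ⊢ ··b··> n5
  n5 = 0 | (0 + 0) ⊢ (no moves)
Partition-refinement fixed point:
  B0 = {m0, n0}
  B1 = {m2, n2}
  B2 = {m4, n4}
  B3 = {m5, n5}
  B4 = {m1, n1}
  B5 = {m3, n3}
m0 ∈ B0, n0 ∈ B0 → same block

bisimilar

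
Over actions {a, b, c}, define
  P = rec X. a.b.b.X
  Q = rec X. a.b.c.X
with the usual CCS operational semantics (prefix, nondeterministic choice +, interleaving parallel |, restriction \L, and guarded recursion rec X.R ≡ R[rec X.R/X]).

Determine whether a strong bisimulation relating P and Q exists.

NO

P's transition system — 3 states:
  p0 = rec X. a.b.b.X :: -a-> p1
  p1 = b.b.(rec X. a.b.b.X) :: -b-> p2
  p2 = b.(rec X. a.b.b.X) :: -b-> p0
Q's transition system — 3 states:
  q0 = rec X. a.b.c.X :: -a-> q1
  q1 = b.c.(rec X. a.b.c.X) :: -b-> q2
  q2 = c.(rec X. a.b.c.X) :: -c-> q0
Coarsest stable partition (strong bisimilarity classes):
  B0 = {p0}
  B1 = {p1}
  B2 = {p2}
  B3 = {q0}
  B4 = {q1}
  B5 = {q2}
p0 ∈ B0, q0 ∈ B3 → different blocks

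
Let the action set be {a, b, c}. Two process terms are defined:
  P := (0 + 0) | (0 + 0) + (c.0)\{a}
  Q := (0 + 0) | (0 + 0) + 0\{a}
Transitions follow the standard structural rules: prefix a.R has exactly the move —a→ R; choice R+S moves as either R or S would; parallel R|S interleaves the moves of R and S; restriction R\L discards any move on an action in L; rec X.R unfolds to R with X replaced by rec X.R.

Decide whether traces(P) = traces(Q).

trace-distinct — witness ⟨c⟩

Reachable graph of P (2 states):
  s0 = (0 + 0) | (0 + 0) + (c.0)\{a} :: —c→ s1
  s1 = 0\{a} :: ·
Reachable graph of Q (1 states):
  t0 = (0 + 0) | (0 + 0) + 0\{a} :: ·
Trace ⟨c⟩ through P, begin at {s0}:
  after c @ step 1: {s1}
  — P admits the full trace.
Trace ⟨c⟩ through Q, begin at {t0}:
  after c @ step 1: no successor for Q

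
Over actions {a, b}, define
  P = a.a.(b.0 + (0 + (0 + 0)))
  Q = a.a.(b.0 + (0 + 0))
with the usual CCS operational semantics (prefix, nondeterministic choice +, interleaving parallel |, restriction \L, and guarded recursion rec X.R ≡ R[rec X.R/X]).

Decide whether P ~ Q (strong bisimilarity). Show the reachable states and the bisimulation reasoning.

Reachable graph of P (4 states):
  p0 = a.a.(b.0 + (0 + (0 + 0))) → -a-> p1
  p1 = a.(b.0 + (0 + (0 + 0))) → -a-> p2
  p2 = b.0 + (0 + (0 + 0)) → -b-> p3
  p3 = 0 → stopped
Reachable graph of Q (4 states):
  q0 = a.a.(b.0 + (0 + 0)) → -a-> q1
  q1 = a.(b.0 + (0 + 0)) → -a-> q2
  q2 = b.0 + (0 + 0) → -b-> q3
  q3 = 0 → stopped
Coarsest stable partition (strong bisimilarity classes):
  B0 = {p0, q0}
  B1 = {p1, q1}
  B2 = {p2, q2}
  B3 = {p3, q3}
p0 ∈ B0, q0 ∈ B0 → same block

P ~ Q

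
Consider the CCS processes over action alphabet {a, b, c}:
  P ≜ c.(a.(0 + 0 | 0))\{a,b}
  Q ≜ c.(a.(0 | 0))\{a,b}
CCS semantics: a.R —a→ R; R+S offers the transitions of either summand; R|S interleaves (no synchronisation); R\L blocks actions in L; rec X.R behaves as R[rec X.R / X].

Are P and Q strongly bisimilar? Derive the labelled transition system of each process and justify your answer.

P's transition system — 2 states:
  m0 = c.(a.(0 + 0 | 0))\{a,b} | —c→ m1
  m1 = (a.(0 + 0 | 0))\{a,b} | ·
Q's transition system — 2 states:
  n0 = c.(a.(0 | 0))\{a,b} | —c→ n1
  n1 = (a.(0 | 0))\{a,b} | ·
Coarsest stable partition (strong bisimilarity classes):
  B0 = {m0, n0}
  B1 = {m1, n1}
m0 ∈ B0, n0 ∈ B0 → same block

YES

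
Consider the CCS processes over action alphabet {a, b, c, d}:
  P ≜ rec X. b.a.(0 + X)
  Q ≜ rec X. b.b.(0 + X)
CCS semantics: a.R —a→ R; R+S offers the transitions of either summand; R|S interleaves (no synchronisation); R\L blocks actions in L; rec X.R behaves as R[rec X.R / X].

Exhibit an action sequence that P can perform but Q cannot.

P's transition system — 3 states:
  u0 = rec X. b.a.(0 + X) → =b=> u1
  u1 = a.(0 + (rec X. b.a.(0 + X))) → =a=> u2
  u2 = 0 + (rec X. b.a.(0 + X)) → =b=> u1
Q's transition system — 3 states:
  v0 = rec X. b.b.(0 + X) → =b=> v1
  v1 = b.(0 + (rec X. b.b.(0 + X))) → =b=> v2
  v2 = 0 + (rec X. b.b.(0 + X)) → =b=> v1
Run σ = ⟨ba⟩ on P: start {u0}
  after b @ step 1: {u1}
  after a @ step 2: {u2}
  ✓ P
Run σ = ⟨ba⟩ on Q: start {v0}
  after b @ step 1: {v1}
  after a @ step 2: no successor for Q

ba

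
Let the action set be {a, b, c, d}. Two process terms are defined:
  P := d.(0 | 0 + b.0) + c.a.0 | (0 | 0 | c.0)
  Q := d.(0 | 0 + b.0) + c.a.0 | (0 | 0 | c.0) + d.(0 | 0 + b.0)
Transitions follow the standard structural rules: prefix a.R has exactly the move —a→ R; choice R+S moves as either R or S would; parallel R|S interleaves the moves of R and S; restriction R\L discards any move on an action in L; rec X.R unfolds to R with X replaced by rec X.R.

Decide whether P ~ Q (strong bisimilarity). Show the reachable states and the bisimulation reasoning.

YES

Reachable graph of P (8 states):
  m0 = d.(0 | 0 + b.0) + c.a.0 | (0 | 0 | c.0) ⊢ ··c··> m1, ··c··> m2, ··d··> m3
  m1 = a.0 | (0 | 0 | c.0) ⊢ ··a··> m4, ··c··> m5
  m2 = c.a.0 | (0 | 0 | 0) ⊢ ··c··> m5
  m3 = 0 | 0 + b.0 ⊢ ··b··> m6
  m4 = 0 | (0 | 0 | c.0) ⊢ ··c··> m7
  m5 = a.0 | (0 | 0 | 0) ⊢ ··a··> m7
  m6 = 0 ⊢ ∅
  m7 = 0 | (0 | 0 | 0) ⊢ ∅
Reachable graph of Q (8 states):
  n0 = d.(0 | 0 + b.0) + c.a.0 | (0 | 0 | c.0) + d.(0 | 0 + b.0) ⊢ ··c··> n1, ··c··> n2, ··d··> n3
  n1 = a.0 | (0 | 0 | c.0) ⊢ ··a··> n4, ··c··> n5
  n2 = c.a.0 | (0 | 0 | 0) ⊢ ··c··> n5
  n3 = 0 | 0 + b.0 ⊢ ··b··> n6
  n4 = 0 | (0 | 0 | c.0) ⊢ ··c··> n7
  n5 = a.0 | (0 | 0 | 0) ⊢ ··a··> n7
  n6 = 0 ⊢ ∅
  n7 = 0 | (0 | 0 | 0) ⊢ ∅
Coarsest stable partition (strong bisimilarity classes):
  B0 = {m0, n0}
  B1 = {m2, n2}
  B2 = {m5, n5}
  B3 = {m6, m7, n6, n7}
  B4 = {m1, n1}
  B5 = {m4, n4}
  B6 = {m3, n3}
m0 ∈ B0, n0 ∈ B0 → same block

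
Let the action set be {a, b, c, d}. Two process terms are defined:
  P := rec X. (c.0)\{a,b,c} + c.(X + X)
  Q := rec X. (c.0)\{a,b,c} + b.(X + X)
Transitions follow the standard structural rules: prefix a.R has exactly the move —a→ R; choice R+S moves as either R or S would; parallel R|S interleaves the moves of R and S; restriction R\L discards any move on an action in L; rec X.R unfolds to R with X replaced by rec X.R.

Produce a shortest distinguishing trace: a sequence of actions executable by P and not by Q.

P's transition system — 2 states:
  m0 = rec X. (c.0)\{a,b,c} + c.(X + X) | —c→ m1
  m1 = (rec X. (c.0)\{a,b,c} + c.(X + X)) + (rec X. (c.0)\{a,b,c} + c.(X + X)) | —c→ m1
Q's transition system — 2 states:
  n0 = rec X. (c.0)\{a,b,c} + b.(X + X) | —b→ n1
  n1 = (rec X. (c.0)\{a,b,c} + b.(X + X)) + (rec X. (c.0)\{a,b,c} + b.(X + X)) | —b→ n1
Run σ = ⟨c⟩ on P: start {m0}
  after c @ step 1: {m1}
  ✓ P
Run σ = ⟨c⟩ on Q: start {n0}
  after c @ step 1: ∅  — Q cannot continue

c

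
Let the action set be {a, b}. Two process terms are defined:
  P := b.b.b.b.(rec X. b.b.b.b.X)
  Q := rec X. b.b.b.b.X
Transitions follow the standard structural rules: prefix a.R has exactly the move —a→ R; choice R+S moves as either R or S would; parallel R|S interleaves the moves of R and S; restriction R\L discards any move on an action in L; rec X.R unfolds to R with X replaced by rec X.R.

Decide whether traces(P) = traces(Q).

LTS(P): 5 reachable states
  m0 = b.b.b.b.(rec X. b.b.b.b.X) ⊢ ··b··> m1
  m1 = b.b.b.(rec X. b.b.b.b.X) ⊢ ··b··> m2
  m2 = b.b.(rec X. b.b.b.b.X) ⊢ ··b··> m3
  m3 = b.(rec X. b.b.b.b.X) ⊢ ··b··> m4
  m4 = rec X. b.b.b.b.X ⊢ ··b··> m1
LTS(Q): 4 reachable states
  n0 = rec X. b.b.b.b.X ⊢ ··b··> n1
  n1 = b.b.b.(rec X. b.b.b.b.X) ⊢ ··b··> n2
  n2 = b.b.(rec X. b.b.b.b.X) ⊢ ··b··> n3
  n3 = b.(rec X. b.b.b.b.X) ⊢ ··b··> n0
Coarsest stable partition (strong bisimilarity classes):
  B0 = {m0, m1, m2, m3, m4, n0, n1, n2, n3}
m0 ∈ B0, n0 ∈ B0 → same block
Bisimilar ⇒ trace-equivalent.

trace-equivalent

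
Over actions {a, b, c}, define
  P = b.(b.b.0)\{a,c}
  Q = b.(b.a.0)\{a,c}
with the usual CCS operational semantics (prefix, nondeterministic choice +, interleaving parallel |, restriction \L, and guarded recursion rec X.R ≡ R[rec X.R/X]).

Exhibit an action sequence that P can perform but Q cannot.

bbb

LTS(P): 4 reachable states
  m0 = b.(b.b.0)\{a,c} | --b--▸ m1
  m1 = (b.b.0)\{a,c} | --b--▸ m2
  m2 = (b.0)\{a,c} | --b--▸ m3
  m3 = 0\{a,c} | ∅
LTS(Q): 3 reachable states
  n0 = b.(b.a.0)\{a,c} | --b--▸ n1
  n1 = (b.a.0)\{a,c} | --b--▸ n2
  n2 = (a.0)\{a,c} | ∅
Trace ⟨bbb⟩ through P, begin at {m0}:
  [1] b ⇒ {m1}
  [2] b ⇒ {m2}
  [3] b ⇒ {m3}
  P completes σ.
Trace ⟨bbb⟩ through Q, begin at {n0}:
  [1] b ⇒ {n1}
  [2] b ⇒ {n2}
  [3] b ⇒ no successor for Q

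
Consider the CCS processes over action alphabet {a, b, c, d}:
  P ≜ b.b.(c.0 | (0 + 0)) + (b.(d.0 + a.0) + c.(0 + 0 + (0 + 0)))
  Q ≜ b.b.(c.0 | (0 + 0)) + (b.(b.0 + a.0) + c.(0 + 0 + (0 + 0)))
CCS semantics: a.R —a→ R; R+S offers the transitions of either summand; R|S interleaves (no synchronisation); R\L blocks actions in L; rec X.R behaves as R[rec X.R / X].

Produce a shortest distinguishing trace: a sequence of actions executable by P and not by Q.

P's transition system — 7 states:
  p0 = b.b.(c.0 | (0 + 0)) + (b.(d.0 + a.0) + c.(0 + 0 + (0 + 0))) :: —b→ p1, —b→ p2, —c→ p3
  p1 = b.(c.0 | (0 + 0)) :: —b→ p4
  p2 = d.0 + a.0 :: —a→ p5, —d→ p5
  p3 = 0 + 0 + (0 + 0) :: ·
  p4 = c.0 | (0 + 0) :: —c→ p6
  p5 = 0 :: ·
  p6 = 0 | (0 + 0) :: ·
Q's transition system — 7 states:
  q0 = b.b.(c.0 | (0 + 0)) + (b.(b.0 + a.0) + c.(0 + 0 + (0 + 0))) :: —b→ q1, —b→ q2, —c→ q3
  q1 = b.(c.0 | (0 + 0)) :: —b→ q4
  q2 = b.0 + a.0 :: —a→ q5, —b→ q5
  q3 = 0 + 0 + (0 + 0) :: ·
  q4 = c.0 | (0 + 0) :: —c→ q6
  q5 = 0 :: ·
  q6 = 0 | (0 + 0) :: ·
Executing bd from P (initial set {p0}):
  [1] b ⇒ {p1, p2}
  [2] d ⇒ {p5}
  ✓ P
Executing bd from Q (initial set {q0}):
  [1] b ⇒ {q1, q2}
  [2] d ⇒ ∅ (Q stuck)

bd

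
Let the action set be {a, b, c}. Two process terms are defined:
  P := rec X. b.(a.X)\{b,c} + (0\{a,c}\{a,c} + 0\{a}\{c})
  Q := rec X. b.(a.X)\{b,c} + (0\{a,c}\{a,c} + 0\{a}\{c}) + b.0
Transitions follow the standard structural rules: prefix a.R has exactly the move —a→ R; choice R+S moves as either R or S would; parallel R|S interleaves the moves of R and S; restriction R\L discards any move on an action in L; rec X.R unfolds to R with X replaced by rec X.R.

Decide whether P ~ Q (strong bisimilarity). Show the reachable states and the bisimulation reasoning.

LTS(P): 3 reachable states
  u0 = rec X. b.(a.X)\{b,c} + (0\{a,c}\{a,c} + 0\{a}\{c}) has moves --b--▸ u1
  u1 = (a.(rec X. b.(a.X)\{b,c} + (0\{a,c}\{a,c} + 0\{a}\{c})))\{b,c} has moves --a--▸ u2
  u2 = (rec X. b.(a.X)\{b,c} + (0\{a,c}\{a,c} + 0\{a}\{c}))\{b,c} has moves (no moves)
LTS(Q): 4 reachable states
  v0 = rec X. b.(a.X)\{b,c} + (0\{a,c}\{a,c} + 0\{a}\{c}) + b.0 has moves --b--▸ v1, --b--▸ v2
  v1 = (a.(rec X. b.(a.X)\{b,c} + (0\{a,c}\{a,c} + 0\{a}\{c}) + b.0))\{b,c} has moves --a--▸ v3
  v2 = 0 has moves (no moves)
  v3 = (rec X. b.(a.X)\{b,c} + (0\{a,c}\{a,c} + 0\{a}\{c}) + b.0)\{b,c} has moves (no moves)
Bisimilarity quotient blocks:
  B0 = {u0}
  B1 = {u1, v1}
  B2 = {u2, v2, v3}
  B3 = {v0}
u0 ∈ B0, v0 ∈ B3 → different blocks

P ≁ Q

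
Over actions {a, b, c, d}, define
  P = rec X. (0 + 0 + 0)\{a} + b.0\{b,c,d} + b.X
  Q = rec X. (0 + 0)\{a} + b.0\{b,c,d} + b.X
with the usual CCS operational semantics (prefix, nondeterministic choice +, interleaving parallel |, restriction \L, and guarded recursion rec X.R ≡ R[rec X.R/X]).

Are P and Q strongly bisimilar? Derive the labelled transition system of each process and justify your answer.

P's transition system — 2 states:
  m0 = rec X. (0 + 0 + 0)\{a} + b.0\{b,c,d} + b.X has moves -b-> m0, -b-> m1
  m1 = 0\{b,c,d} has moves stopped
Q's transition system — 2 states:
  n0 = rec X. (0 + 0)\{a} + b.0\{b,c,d} + b.X has moves -b-> n0, -b-> n1
  n1 = 0\{b,c,d} has moves stopped
Partition-refinement fixed point:
  B0 = {m0, n0}
  B1 = {m1, n1}
m0 ∈ B0, n0 ∈ B0 → same block

P ~ Q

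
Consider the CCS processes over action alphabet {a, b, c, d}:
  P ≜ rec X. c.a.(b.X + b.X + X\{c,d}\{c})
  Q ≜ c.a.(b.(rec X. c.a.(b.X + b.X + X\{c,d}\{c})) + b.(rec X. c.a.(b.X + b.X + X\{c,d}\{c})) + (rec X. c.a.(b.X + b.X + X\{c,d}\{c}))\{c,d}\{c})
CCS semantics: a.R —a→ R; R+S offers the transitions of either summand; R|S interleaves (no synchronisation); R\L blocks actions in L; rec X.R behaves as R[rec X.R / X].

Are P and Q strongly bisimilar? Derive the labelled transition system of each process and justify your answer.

bisimilar

LTS(P): 3 reachable states
  m0 = rec X. c.a.(b.X + b.X + X\{c,d}\{c}) has moves --c--▸ m1
  m1 = a.(b.(rec X. c.a.(b.X + b.X + X\{c,d}\{c})) + b.(rec X. c.a.(b.X + b.X + X\{c,d}\{c})) + (rec X. c.a.(b.X + b.X + X\{c,d}\{c}))\{c,d}\{c}) has moves --a--▸ m2
  m2 = b.(rec X. c.a.(b.X + b.X + X\{c,d}\{c})) + b.(rec X. c.a.(b.X + b.X + X\{c,d}\{c})) + (rec X. c.a.(b.X + b.X + X\{c,d}\{c}))\{c,d}\{c} has moves --b--▸ m0
LTS(Q): 4 reachable states
  n0 = c.a.(b.(rec X. c.a.(b.X + b.X + X\{c,d}\{c})) + b.(rec X. c.a.(b.X + b.X + X\{c,d}\{c})) + (rec X. c.a.(b.X + b.X + X\{c,d}\{c}))\{c,d}\{c}) has moves --c--▸ n1
  n1 = a.(b.(rec X. c.a.(b.X + b.X + X\{c,d}\{c})) + b.(rec X. c.a.(b.X + b.X + X\{c,d}\{c})) + (rec X. c.a.(b.X + b.X + X\{c,d}\{c}))\{c,d}\{c}) has moves --a--▸ n2
  n2 = b.(rec X. c.a.(b.X + b.X + X\{c,d}\{c})) + b.(rec X. c.a.(b.X + b.X + X\{c,d}\{c})) + (rec X. c.a.(b.X + b.X + X\{c,d}\{c}))\{c,d}\{c} has moves --b--▸ n3
  n3 = rec X. c.a.(b.X + b.X + X\{c,d}\{c}) has moves --c--▸ n1
Coarsest stable partition (strong bisimilarity classes):
  B0 = {m0, n0, n3}
  B1 = {m1, n1}
  B2 = {m2, n2}
m0 ∈ B0, n0 ∈ B0 → same block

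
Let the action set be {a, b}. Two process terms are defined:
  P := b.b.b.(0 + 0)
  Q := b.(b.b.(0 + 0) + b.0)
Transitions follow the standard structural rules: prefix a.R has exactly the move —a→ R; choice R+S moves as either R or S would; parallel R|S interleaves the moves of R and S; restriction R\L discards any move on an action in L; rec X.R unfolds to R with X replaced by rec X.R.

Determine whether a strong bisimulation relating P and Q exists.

P's transition system — 4 states:
  u0 = b.b.b.(0 + 0) → -b-> u1
  u1 = b.b.(0 + 0) → -b-> u2
  u2 = b.(0 + 0) → -b-> u3
  u3 = 0 + 0 → deadlocked
Q's transition system — 5 states:
  v0 = b.(b.b.(0 + 0) + b.0) → -b-> v1
  v1 = b.b.(0 + 0) + b.0 → -b-> v2, -b-> v3
  v2 = 0 → deadlocked
  v3 = b.(0 + 0) → -b-> v4
  v4 = 0 + 0 → deadlocked
Bisimilarity quotient blocks:
  B0 = {u0}
  B1 = {u1}
  B2 = {u2, v3}
  B3 = {u3, v2, v4}
  B4 = {v0}
  B5 = {v1}
u0 ∈ B0, v0 ∈ B4 → different blocks

not bisimilar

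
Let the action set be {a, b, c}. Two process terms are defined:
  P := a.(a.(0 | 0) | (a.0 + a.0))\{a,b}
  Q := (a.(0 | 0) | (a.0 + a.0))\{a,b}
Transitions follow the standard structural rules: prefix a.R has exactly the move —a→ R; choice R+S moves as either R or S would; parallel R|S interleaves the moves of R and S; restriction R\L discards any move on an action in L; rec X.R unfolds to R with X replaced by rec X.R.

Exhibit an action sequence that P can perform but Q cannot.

a

P's transition system — 2 states:
  s0 = a.(a.(0 | 0) | (a.0 + a.0))\{a,b} :: -a-> s1
  s1 = (a.(0 | 0) | (a.0 + a.0))\{a,b} :: (no moves)
Q's transition system — 1 states:
  t0 = (a.(0 | 0) | (a.0 + a.0))\{a,b} :: (no moves)
Trace ⟨a⟩ through P, begin at {s0}:
  after a @ step 1: {s1}
  — P admits the full trace.
Trace ⟨a⟩ through Q, begin at {t0}:
  after a @ step 1: no successor for Q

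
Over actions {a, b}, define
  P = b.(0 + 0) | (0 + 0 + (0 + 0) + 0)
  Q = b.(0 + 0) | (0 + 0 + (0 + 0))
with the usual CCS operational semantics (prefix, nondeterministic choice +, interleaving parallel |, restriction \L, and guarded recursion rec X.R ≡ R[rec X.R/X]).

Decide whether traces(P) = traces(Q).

Reachable graph of P (2 states):
  u0 = b.(0 + 0) | (0 + 0 + (0 + 0) + 0) has moves —b→ u1
  u1 = (0 + 0) | (0 + 0 + (0 + 0) + 0) has moves deadlocked
Reachable graph of Q (2 states):
  v0 = b.(0 + 0) | (0 + 0 + (0 + 0)) has moves —b→ v1
  v1 = (0 + 0) | (0 + 0 + (0 + 0)) has moves deadlocked
Bisimilarity quotient blocks:
  B0 = {u0, v0}
  B1 = {u1, v1}
u0 ∈ B0, v0 ∈ B0 → same block
Bisimilar ⇒ trace-equivalent.

trace-equivalent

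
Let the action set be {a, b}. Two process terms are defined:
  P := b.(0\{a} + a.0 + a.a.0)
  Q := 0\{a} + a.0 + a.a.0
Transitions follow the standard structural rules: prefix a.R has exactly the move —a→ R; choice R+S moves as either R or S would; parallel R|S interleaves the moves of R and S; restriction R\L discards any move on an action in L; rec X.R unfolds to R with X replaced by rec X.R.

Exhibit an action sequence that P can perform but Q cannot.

b

P's transition system — 4 states:
  s0 = b.(0\{a} + a.0 + a.a.0) has moves -b-> s1
  s1 = 0\{a} + a.0 + a.a.0 has moves -a-> s2, -a-> s3
  s2 = 0 has moves (no moves)
  s3 = a.0 has moves -a-> s2
Q's transition system — 3 states:
  t0 = 0\{a} + a.0 + a.a.0 has moves -a-> t1, -a-> t2
  t1 = 0 has moves (no moves)
  t2 = a.0 has moves -a-> t1
Trace ⟨b⟩ through P, begin at {s0}:
  [1] b ⇒ {s1}
  P completes σ.
Trace ⟨b⟩ through Q, begin at {t0}:
  [1] b ⇒ no successor for Q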